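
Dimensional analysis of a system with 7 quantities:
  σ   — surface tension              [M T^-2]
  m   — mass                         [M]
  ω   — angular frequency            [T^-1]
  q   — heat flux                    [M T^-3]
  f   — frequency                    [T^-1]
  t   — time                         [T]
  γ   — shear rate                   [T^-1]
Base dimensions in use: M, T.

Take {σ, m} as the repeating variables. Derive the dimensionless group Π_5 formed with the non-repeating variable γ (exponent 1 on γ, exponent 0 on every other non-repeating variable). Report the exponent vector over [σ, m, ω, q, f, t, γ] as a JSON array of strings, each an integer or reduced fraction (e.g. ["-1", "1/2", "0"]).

["-1/2", "1/2", "0", "0", "0", "0", "1"]

Write exponents as rows M,T / cols σ,m,ω,q,f,t,γ:
  M: [ 1  1  0  1  0  0  0]
  T: [-2  0 -1 -3 -1  1 -1]
Echelon form has 2 nonzero rows (pivots: σ,m)
Repeat: σ,m; free: ω,q,f,t,γ
RREF:
  r0: [   1    0  1/2  3/2  1/2 -1/2  1/2]
  r1: [   0    1 -1/2 -1/2 -1/2  1/2 -1/2]
Fix exponent of γ at 1, ω at 0, q at 0, f at 0, t at 0; solve each RREF row for its pivot's exponent:
  r0: exp(σ) + (1/2)·1 = 0 ⇒ exp(σ) = -1/2
  r1: exp(m) + (-1/2)·1 = 0 ⇒ exp(m) = 1/2
Π_5 = σ^(-1/2) · m^(1/2) · γ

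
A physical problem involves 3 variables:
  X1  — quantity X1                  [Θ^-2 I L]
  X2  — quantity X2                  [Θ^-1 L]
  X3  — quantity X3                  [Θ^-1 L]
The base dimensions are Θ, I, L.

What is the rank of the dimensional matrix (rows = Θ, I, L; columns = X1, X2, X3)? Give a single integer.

2

Dimensional matrix (Θ×I×L by X1×X2×X3):
  Θ: [-2 -1 -1]
  I: [ 1  0  0]
  L: [ 1  1  1]
Echelon form has 2 nonzero rows (pivots: X1,X2)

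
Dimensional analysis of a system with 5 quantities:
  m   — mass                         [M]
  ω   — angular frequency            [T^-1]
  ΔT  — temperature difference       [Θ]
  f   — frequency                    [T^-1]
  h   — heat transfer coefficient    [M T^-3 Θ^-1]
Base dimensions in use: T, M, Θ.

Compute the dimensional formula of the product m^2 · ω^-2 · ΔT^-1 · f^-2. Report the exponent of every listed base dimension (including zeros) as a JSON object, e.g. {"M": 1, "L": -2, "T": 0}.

{"T": 4, "M": 2, "Θ": -1}

Exponent matrix [T,M,Θ] × [m,ω,ΔT,f,h]:
  T: [ 0 -1  0 -1 -3]
  M: [ 1  0  0  0  1]
  Θ: [ 0  0  1  0 -1]
  [T]: (2)·0+(-2)·-1+(-1)·0+(-2)·-1 = 4
  [M]: (2)·1+(-2)·0+(-1)·0+(-2)·0 = 2
  [Θ]: (2)·0+(-2)·0+(-1)·1+(-2)·0 = -1
⇒ T^4 M^2 Θ^-1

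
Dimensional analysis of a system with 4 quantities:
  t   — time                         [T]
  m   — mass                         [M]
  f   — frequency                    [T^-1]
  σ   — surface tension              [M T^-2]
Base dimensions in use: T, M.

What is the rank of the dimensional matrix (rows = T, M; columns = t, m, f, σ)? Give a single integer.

2

Exponent matrix [T,M] × [t,m,f,σ]:
  T: [ 1  0 -1 -2]
  M: [ 0  1  0  1]
Echelon form has 2 nonzero rows (pivots: t,m)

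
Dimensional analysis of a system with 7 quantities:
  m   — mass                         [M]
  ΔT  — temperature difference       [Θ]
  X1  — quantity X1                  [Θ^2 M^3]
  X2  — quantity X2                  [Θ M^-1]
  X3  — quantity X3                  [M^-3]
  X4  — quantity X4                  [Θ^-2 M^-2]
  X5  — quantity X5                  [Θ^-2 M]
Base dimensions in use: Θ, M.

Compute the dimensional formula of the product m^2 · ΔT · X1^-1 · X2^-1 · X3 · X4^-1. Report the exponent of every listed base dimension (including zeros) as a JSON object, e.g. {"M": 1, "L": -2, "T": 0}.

Write exponents as rows Θ,M / cols m,ΔT,X1,X2,X3,X4,X5:
  Θ: [ 0  1  2  1  0 -2 -2]
  M: [ 1  0  3 -1 -3 -2  1]
  [Θ]: (2)·0+(1)·1+(-1)·2+(-1)·1+(1)·0+(-1)·-2 = 0
  [M]: (2)·1+(1)·0+(-1)·3+(-1)·-1+(1)·-3+(-1)·-2 = -1
⇒ M^-1

{"Θ": 0, "M": -1}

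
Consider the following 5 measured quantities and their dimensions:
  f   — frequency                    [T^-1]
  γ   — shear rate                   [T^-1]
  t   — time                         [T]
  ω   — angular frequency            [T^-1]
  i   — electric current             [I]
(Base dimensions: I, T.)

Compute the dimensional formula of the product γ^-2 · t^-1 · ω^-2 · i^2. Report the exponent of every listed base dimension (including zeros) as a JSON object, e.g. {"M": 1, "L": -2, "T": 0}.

Exponent matrix [I,T] × [f,γ,t,ω,i]:
  I: [ 0  0  0  0  1]
  T: [-1 -1  1 -1  0]
  [I]: (-2)·0+(-1)·0+(-2)·0+(2)·1 = 2
  [T]: (-2)·-1+(-1)·1+(-2)·-1+(2)·0 = 3
⇒ I^2 T^3

{"I": 2, "T": 3}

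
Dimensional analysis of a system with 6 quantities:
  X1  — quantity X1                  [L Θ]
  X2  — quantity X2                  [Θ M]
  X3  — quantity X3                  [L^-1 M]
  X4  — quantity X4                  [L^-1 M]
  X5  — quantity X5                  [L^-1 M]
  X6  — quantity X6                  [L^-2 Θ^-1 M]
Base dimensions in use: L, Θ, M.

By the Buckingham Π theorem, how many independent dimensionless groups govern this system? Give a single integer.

4

Write exponents as rows L,Θ,M / cols X1,X2,X3,X4,X5,X6:
  L: [ 1  0 -1 -1 -1 -2]
  Θ: [ 1  1  0  0  0 -1]
  M: [ 0  1  1  1  1  1]
Row reduction gives pivot columns X1,X2; rank = 2
6 vars − rank 2 = 4 Π groups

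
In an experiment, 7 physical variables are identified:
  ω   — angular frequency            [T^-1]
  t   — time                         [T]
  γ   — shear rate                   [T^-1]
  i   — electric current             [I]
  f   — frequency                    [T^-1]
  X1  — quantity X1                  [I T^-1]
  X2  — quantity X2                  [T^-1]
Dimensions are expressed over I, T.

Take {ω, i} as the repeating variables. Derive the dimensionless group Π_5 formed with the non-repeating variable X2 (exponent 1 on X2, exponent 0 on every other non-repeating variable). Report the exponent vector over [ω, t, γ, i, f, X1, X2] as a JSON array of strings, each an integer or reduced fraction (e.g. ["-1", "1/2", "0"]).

["-1", "0", "0", "0", "0", "0", "1"]

Dimensional matrix (I×T by ω×t×γ×i×f×X1×X2):
  I: [ 0  0  0  1  0  1  0]
  T: [-1  1 -1  0 -1 -1 -1]
Row reduction gives pivot columns ω,i; rank = 2
Pivot set = {ω,i}, free = {t,γ,f,X1,X2}
RREF:
  r0: [   1   -1    1    0    1    1    1]
  r1: [   0    0    0    1    0    1    0]
Fix exponent of X2 at 1, t at 0, γ at 0, f at 0, X1 at 0; solve each RREF row for its pivot's exponent:
  r0: exp(ω) + (1)·1 = 0 ⇒ exp(ω) = -1
  r1: exp(i) + (0)·1 = 0 ⇒ exp(i) = 0
Π_5 = ω^-1 · X2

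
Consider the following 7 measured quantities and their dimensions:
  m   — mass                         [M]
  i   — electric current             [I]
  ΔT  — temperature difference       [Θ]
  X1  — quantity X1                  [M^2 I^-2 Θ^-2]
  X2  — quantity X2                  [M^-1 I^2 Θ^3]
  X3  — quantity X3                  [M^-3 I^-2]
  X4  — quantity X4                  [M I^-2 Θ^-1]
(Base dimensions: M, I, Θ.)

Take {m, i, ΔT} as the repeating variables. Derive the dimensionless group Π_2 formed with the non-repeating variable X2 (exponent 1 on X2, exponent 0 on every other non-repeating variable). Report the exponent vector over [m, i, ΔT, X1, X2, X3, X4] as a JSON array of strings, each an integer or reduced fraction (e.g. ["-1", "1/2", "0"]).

Write exponents as rows M,I,Θ / cols m,i,ΔT,X1,X2,X3,X4:
  M: [ 1  0  0  2 -1 -3  1]
  I: [ 0  1  0 -2  2 -2 -2]
  Θ: [ 0  0  1 -2  3  0 -1]
RREF → pivots at {m,i,ΔT} ⇒ r = 3
Pivot set = {m,i,ΔT}, free = {X1,X2,X3,X4}
RREF:
  r0: [   1    0    0    2   -1   -3    1]
  r1: [   0    1    0   -2    2   -2   -2]
  r2: [   0    0    1   -2    3    0   -1]
Fix exponent of X2 at 1, X1 at 0, X3 at 0, X4 at 0; solve each RREF row for its pivot's exponent:
  r0: exp(m) + (-1)·1 = 0 ⇒ exp(m) = 1
  r1: exp(i) + (2)·1 = 0 ⇒ exp(i) = -2
  r2: exp(ΔT) + (3)·1 = 0 ⇒ exp(ΔT) = -3
Π_2 = m · i^-2 · ΔT^-3 · X2

["1", "-2", "-3", "0", "1", "0", "0"]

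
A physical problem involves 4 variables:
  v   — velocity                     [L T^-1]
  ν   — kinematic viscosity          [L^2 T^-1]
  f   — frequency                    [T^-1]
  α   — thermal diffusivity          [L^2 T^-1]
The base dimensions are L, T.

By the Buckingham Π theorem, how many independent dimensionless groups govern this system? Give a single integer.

2

Exponent matrix [L,T] × [v,ν,f,α]:
  L: [ 1  2  0  2]
  T: [-1 -1 -1 -1]
Row reduction gives pivot columns v,ν; rank = 2
4 vars − rank 2 = 2 Π groups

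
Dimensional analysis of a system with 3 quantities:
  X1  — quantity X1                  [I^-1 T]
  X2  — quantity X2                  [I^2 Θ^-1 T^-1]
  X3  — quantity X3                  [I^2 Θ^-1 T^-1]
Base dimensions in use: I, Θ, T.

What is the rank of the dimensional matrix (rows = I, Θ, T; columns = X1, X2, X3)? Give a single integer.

2

Dimensional matrix (I×Θ×T by X1×X2×X3):
  I: [-1  2  2]
  Θ: [ 0 -1 -1]
  T: [ 1 -1 -1]
Echelon form has 2 nonzero rows (pivots: X1,X2)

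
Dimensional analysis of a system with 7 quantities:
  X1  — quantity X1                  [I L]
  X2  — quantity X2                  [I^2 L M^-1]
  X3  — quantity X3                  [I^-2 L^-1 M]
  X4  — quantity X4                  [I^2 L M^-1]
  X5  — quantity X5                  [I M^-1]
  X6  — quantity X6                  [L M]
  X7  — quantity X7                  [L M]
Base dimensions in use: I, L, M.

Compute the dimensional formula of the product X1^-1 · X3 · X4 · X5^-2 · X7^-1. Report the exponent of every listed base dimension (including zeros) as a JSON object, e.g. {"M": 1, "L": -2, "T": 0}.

Exponent matrix [I,L,M] × [X1,X2,X3,X4,X5,X6,X7]:
  I: [ 1  2 -2  2  1  0  0]
  L: [ 1  1 -1  1  0  1  1]
  M: [ 0 -1  1 -1 -1  1  1]
  [I]: (-1)·1+(1)·-2+(1)·2+(-2)·1+(-1)·0 = -3
  [L]: (-1)·1+(1)·-1+(1)·1+(-2)·0+(-1)·1 = -2
  [M]: (-1)·0+(1)·1+(1)·-1+(-2)·-1+(-1)·1 = 1
⇒ I^-3 L^-2 M

{"I": -3, "L": -2, "M": 1}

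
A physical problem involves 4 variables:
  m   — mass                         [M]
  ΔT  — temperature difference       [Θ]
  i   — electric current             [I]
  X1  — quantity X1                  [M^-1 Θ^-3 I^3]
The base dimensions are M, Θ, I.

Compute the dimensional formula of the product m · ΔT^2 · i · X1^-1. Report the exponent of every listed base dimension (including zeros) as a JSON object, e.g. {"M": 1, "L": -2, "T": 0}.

Write exponents as rows M,Θ,I / cols m,ΔT,i,X1:
  M: [ 1  0  0 -1]
  Θ: [ 0  1  0 -3]
  I: [ 0  0  1  3]
  [M]: (1)·1+(2)·0+(1)·0+(-1)·-1 = 2
  [Θ]: (1)·0+(2)·1+(1)·0+(-1)·-3 = 5
  [I]: (1)·0+(2)·0+(1)·1+(-1)·3 = -2
⇒ M^2 Θ^5 I^-2

{"M": 2, "Θ": 5, "I": -2}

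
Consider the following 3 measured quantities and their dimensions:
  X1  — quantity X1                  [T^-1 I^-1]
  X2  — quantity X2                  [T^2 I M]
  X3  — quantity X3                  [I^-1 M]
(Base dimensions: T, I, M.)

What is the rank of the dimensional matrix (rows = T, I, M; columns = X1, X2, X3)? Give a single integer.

Write exponents as rows T,I,M / cols X1,X2,X3:
  T: [-1  2  0]
  I: [-1  1 -1]
  M: [ 0  1  1]
RREF → pivots at {X1,X2} ⇒ r = 2

2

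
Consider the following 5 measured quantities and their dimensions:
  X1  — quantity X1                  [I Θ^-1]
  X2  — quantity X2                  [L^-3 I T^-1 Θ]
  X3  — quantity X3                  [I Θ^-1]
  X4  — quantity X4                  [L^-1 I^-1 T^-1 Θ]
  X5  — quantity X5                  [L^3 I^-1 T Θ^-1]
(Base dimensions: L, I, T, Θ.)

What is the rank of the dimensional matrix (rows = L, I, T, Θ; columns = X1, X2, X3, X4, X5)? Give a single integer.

3

Write exponents as rows L,I,T,Θ / cols X1,X2,X3,X4,X5:
  L: [ 0 -3  0 -1  3]
  I: [ 1  1  1 -1 -1]
  T: [ 0 -1  0 -1  1]
  Θ: [-1  1 -1  1 -1]
Echelon form has 3 nonzero rows (pivots: X1,X2,X4)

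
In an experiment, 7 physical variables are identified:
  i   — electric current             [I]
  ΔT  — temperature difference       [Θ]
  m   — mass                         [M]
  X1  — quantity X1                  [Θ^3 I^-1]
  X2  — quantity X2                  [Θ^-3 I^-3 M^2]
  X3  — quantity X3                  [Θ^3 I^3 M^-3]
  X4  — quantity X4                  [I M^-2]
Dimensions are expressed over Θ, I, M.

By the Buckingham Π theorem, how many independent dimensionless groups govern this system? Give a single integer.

4

Dimensional matrix (Θ×I×M by i×ΔT×m×X1×X2×X3×X4):
  Θ: [ 0  1  0  3 -3  3  0]
  I: [ 1  0  0 -1 -3  3  1]
  M: [ 0  0  1  0  2 -3 -2]
Echelon form has 3 nonzero rows (pivots: i,ΔT,m)
Π count = n − r = 7 − 3 = 4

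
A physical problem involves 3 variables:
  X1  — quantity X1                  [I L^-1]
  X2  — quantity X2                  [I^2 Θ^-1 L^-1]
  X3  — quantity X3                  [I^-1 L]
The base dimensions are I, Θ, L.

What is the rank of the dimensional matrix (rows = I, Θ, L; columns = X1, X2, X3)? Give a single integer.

Write exponents as rows I,Θ,L / cols X1,X2,X3:
  I: [ 1  2 -1]
  Θ: [ 0 -1  0]
  L: [-1 -1  1]
Echelon form has 2 nonzero rows (pivots: X1,X2)

2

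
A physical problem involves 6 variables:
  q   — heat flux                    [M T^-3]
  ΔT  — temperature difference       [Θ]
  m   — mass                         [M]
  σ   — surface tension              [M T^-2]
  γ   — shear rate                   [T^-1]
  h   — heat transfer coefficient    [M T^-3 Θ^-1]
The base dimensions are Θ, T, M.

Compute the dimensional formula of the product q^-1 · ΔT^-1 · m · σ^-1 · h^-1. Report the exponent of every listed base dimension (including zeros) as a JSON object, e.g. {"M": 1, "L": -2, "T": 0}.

Exponent matrix [Θ,T,M] × [q,ΔT,m,σ,γ,h]:
  Θ: [ 0  1  0  0  0 -1]
  T: [-3  0  0 -2 -1 -3]
  M: [ 1  0  1  1  0  1]
  [Θ]: (-1)·0+(-1)·1+(1)·0+(-1)·0+(-1)·-1 = 0
  [T]: (-1)·-3+(-1)·0+(1)·0+(-1)·-2+(-1)·-3 = 8
  [M]: (-1)·1+(-1)·0+(1)·1+(-1)·1+(-1)·1 = -2
⇒ T^8 M^-2

{"Θ": 0, "T": 8, "M": -2}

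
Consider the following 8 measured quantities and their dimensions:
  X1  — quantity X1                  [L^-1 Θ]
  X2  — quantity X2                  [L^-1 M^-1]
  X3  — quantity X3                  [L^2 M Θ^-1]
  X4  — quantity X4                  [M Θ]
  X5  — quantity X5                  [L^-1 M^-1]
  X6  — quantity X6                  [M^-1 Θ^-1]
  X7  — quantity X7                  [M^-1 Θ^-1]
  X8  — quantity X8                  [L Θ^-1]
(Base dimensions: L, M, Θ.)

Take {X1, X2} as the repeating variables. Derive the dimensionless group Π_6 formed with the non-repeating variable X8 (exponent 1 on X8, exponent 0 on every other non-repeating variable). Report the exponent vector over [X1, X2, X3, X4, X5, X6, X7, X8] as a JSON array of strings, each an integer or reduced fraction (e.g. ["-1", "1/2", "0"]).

Exponent matrix [L,M,Θ] × [X1,X2,X3,X4,X5,X6,X7,X8]:
  L: [-1 -1  2  0 -1  0  0  1]
  M: [ 0 -1  1  1 -1 -1 -1  0]
  Θ: [ 1  0 -1  1  0 -1 -1 -1]
RREF → pivots at {X1,X2} ⇒ r = 2
Pivot set = {X1,X2}, free = {X3,X4,X5,X6,X7,X8}
RREF:
  r0: [   1    0   -1    1    0   -1   -1   -1]
  r1: [   0    1   -1   -1    1    1    1    0]
  r2: [   0    0    0    0    0    0    0    0]
Fix exponent of X8 at 1, X3 at 0, X4 at 0, X5 at 0, X6 at 0, X7 at 0; solve each RREF row for its pivot's exponent:
  r0: exp(X1) + (-1)·1 = 0 ⇒ exp(X1) = 1
  r1: exp(X2) + (0)·1 = 0 ⇒ exp(X2) = 0
Π_6 = X1 · X8

["1", "0", "0", "0", "0", "0", "0", "1"]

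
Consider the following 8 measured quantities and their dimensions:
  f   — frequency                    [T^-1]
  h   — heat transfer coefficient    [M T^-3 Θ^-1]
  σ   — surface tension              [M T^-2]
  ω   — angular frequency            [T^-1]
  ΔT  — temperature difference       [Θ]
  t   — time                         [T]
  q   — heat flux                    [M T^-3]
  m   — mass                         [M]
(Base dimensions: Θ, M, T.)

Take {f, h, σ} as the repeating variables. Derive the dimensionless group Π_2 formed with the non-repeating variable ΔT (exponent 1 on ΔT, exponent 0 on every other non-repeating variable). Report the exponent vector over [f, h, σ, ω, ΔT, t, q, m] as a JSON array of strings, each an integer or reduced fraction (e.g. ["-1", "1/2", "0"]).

["-1", "1", "-1", "0", "1", "0", "0", "0"]

Dimensional matrix (Θ×M×T by f×h×σ×ω×ΔT×t×q×m):
  Θ: [ 0 -1  0  0  1  0  0  0]
  M: [ 0  1  1  0  0  0  1  1]
  T: [-1 -3 -2 -1  0  1 -3  0]
Echelon form has 3 nonzero rows (pivots: f,h,σ)
Repeat: f,h,σ; free: ω,ΔT,t,q,m
RREF:
  r0: [   1    0    0    1    1   -1    1   -2]
  r1: [   0    1    0    0   -1    0    0    0]
  r2: [   0    0    1    0    1    0    1    1]
Fix exponent of ΔT at 1, ω at 0, t at 0, q at 0, m at 0; solve each RREF row for its pivot's exponent:
  r0: exp(f) + (1)·1 = 0 ⇒ exp(f) = -1
  r1: exp(h) + (-1)·1 = 0 ⇒ exp(h) = 1
  r2: exp(σ) + (1)·1 = 0 ⇒ exp(σ) = -1
Π_2 = f^-1 · h · σ^-1 · ΔT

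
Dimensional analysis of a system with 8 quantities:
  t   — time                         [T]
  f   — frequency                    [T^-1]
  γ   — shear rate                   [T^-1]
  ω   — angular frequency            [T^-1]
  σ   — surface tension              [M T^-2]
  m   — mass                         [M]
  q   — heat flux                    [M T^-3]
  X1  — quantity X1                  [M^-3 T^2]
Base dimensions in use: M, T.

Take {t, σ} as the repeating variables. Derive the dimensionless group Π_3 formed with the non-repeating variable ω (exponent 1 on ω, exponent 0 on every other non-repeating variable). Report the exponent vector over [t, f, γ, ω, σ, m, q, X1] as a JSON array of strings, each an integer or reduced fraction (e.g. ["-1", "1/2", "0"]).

Dimensional matrix (M×T by t×f×γ×ω×σ×m×q×X1):
  M: [ 0  0  0  0  1  1  1 -3]
  T: [ 1 -1 -1 -1 -2  0 -3  2]
Row reduction gives pivot columns t,σ; rank = 2
Pivot set = {t,σ}, free = {f,γ,ω,m,q,X1}
RREF:
  r0: [   1   -1   -1   -1    0    2   -1   -4]
  r1: [   0    0    0    0    1    1    1   -3]
Fix exponent of ω at 1, f at 0, γ at 0, m at 0, q at 0, X1 at 0; solve each RREF row for its pivot's exponent:
  r0: exp(t) + (-1)·1 = 0 ⇒ exp(t) = 1
  r1: exp(σ) + (0)·1 = 0 ⇒ exp(σ) = 0
Π_3 = t · ω

["1", "0", "0", "1", "0", "0", "0", "0"]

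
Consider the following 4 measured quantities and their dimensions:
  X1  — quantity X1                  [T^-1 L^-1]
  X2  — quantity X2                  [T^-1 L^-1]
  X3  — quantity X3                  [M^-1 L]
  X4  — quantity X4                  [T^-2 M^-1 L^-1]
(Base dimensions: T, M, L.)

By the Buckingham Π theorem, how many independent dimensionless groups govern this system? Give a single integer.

2

Exponent matrix [T,M,L] × [X1,X2,X3,X4]:
  T: [-1 -1  0 -2]
  M: [ 0  0 -1 -1]
  L: [-1 -1  1 -1]
Echelon form has 2 nonzero rows (pivots: X1,X3)
Π count = n − r = 4 − 2 = 2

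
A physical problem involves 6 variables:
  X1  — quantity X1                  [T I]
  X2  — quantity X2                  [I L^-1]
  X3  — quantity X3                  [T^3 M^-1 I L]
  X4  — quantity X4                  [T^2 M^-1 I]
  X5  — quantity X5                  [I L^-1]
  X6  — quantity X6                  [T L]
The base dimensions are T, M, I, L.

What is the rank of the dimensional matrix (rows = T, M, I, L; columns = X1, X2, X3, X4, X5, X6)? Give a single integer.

3

Write exponents as rows T,M,I,L / cols X1,X2,X3,X4,X5,X6:
  T: [ 1  0  3  2  0  1]
  M: [ 0  0 -1 -1  0  0]
  I: [ 1  1  1  1  1  0]
  L: [ 0 -1  1  0 -1  1]
RREF → pivots at {X1,X2,X3} ⇒ r = 3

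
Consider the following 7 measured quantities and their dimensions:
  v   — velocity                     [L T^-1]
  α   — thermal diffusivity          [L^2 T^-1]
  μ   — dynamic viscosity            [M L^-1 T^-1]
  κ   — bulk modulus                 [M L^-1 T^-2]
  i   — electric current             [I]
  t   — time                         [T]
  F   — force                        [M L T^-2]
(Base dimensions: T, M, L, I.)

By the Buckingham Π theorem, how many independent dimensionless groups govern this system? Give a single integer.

3

Exponent matrix [T,M,L,I] × [v,α,μ,κ,i,t,F]:
  T: [-1 -1 -1 -2  0  1 -2]
  M: [ 0  0  1  1  0  0  1]
  L: [ 1  2 -1 -1  0  0  1]
  I: [ 0  0  0  0  1  0  0]
Row reduction gives pivot columns v,α,μ,i; rank = 4
7 vars − rank 4 = 3 Π groups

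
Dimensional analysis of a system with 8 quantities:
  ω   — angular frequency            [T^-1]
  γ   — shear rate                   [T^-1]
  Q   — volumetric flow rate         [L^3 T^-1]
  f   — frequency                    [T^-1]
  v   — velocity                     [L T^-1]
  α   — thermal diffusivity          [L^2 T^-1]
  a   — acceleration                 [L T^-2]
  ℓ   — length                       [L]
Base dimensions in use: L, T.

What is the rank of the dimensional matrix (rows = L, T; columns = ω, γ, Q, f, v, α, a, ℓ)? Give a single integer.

Dimensional matrix (L×T by ω×γ×Q×f×v×α×a×ℓ):
  L: [ 0  0  3  0  1  2  1  1]
  T: [-1 -1 -1 -1 -1 -1 -2  0]
RREF → pivots at {ω,Q} ⇒ r = 2

2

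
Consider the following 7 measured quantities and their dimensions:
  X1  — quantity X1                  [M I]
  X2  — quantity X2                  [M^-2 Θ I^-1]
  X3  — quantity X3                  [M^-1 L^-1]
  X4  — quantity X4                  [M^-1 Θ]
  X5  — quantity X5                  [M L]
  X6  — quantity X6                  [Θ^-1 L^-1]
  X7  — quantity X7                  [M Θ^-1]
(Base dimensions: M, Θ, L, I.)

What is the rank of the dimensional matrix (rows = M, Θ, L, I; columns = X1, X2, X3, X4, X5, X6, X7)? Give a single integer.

Exponent matrix [M,Θ,L,I] × [X1,X2,X3,X4,X5,X6,X7]:
  M: [ 1 -2 -1 -1  1  0  1]
  Θ: [ 0  1  0  1  0 -1 -1]
  L: [ 0  0 -1  0  1 -1  0]
  I: [ 1 -1  0  0  0  0  0]
RREF → pivots at {X1,X2,X3} ⇒ r = 3

3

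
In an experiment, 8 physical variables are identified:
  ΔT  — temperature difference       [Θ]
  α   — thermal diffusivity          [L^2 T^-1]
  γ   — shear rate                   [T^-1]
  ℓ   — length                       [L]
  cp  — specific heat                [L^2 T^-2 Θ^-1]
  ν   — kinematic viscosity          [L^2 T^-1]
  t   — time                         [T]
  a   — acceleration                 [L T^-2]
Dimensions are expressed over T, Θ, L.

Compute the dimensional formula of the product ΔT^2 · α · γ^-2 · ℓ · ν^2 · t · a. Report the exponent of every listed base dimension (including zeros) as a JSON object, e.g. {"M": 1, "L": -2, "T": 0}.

Exponent matrix [T,Θ,L] × [ΔT,α,γ,ℓ,cp,ν,t,a]:
  T: [ 0 -1 -1  0 -2 -1  1 -2]
  Θ: [ 1  0  0  0 -1  0  0  0]
  L: [ 0  2  0  1  2  2  0  1]
  [T]: (2)·0+(1)·-1+(-2)·-1+(1)·0+(2)·-1+(1)·1+(1)·-2 = -2
  [Θ]: (2)·1+(1)·0+(-2)·0+(1)·0+(2)·0+(1)·0+(1)·0 = 2
  [L]: (2)·0+(1)·2+(-2)·0+(1)·1+(2)·2+(1)·0+(1)·1 = 8
⇒ T^-2 Θ^2 L^8

{"T": -2, "Θ": 2, "L": 8}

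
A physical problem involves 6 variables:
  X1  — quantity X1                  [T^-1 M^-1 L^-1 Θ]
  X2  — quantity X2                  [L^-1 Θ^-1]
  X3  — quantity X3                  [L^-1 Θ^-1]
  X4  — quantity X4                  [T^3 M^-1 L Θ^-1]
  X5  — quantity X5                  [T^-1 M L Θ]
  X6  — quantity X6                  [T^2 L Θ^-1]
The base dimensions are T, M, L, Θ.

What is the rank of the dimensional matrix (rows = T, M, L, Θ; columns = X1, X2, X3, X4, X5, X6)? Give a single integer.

3

Write exponents as rows T,M,L,Θ / cols X1,X2,X3,X4,X5,X6:
  T: [-1  0  0  3 -1  2]
  M: [-1  0  0 -1  1  0]
  L: [-1 -1 -1  1  1  1]
  Θ: [ 1 -1 -1 -1  1 -1]
Echelon form has 3 nonzero rows (pivots: X1,X2,X4)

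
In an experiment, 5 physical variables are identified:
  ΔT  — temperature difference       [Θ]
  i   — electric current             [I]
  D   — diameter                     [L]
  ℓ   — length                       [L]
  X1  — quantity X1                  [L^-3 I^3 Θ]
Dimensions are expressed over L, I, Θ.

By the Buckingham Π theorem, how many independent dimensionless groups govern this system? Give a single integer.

2

Exponent matrix [L,I,Θ] × [ΔT,i,D,ℓ,X1]:
  L: [ 0  0  1  1 -3]
  I: [ 0  1  0  0  3]
  Θ: [ 1  0  0  0  1]
Row reduction gives pivot columns ΔT,i,D; rank = 3
n=5, r=3 ⇒ 2 dimensionless groups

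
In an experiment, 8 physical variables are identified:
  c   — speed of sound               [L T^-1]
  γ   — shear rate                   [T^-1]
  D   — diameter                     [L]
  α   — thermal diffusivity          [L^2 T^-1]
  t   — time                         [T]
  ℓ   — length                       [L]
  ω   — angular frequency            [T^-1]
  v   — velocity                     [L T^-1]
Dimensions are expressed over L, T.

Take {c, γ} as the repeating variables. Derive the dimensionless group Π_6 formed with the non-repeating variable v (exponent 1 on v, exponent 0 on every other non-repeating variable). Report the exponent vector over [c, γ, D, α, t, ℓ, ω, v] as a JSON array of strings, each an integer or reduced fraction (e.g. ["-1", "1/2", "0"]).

["-1", "0", "0", "0", "0", "0", "0", "1"]

Write exponents as rows L,T / cols c,γ,D,α,t,ℓ,ω,v:
  L: [ 1  0  1  2  0  1  0  1]
  T: [-1 -1  0 -1  1  0 -1 -1]
Row reduction gives pivot columns c,γ; rank = 2
Pivot set = {c,γ}, free = {D,α,t,ℓ,ω,v}
RREF:
  r0: [   1    0    1    2    0    1    0    1]
  r1: [   0    1   -1   -1   -1   -1    1    0]
Fix exponent of v at 1, D at 0, α at 0, t at 0, ℓ at 0, ω at 0; solve each RREF row for its pivot's exponent:
  r0: exp(c) + (1)·1 = 0 ⇒ exp(c) = -1
  r1: exp(γ) + (0)·1 = 0 ⇒ exp(γ) = 0
Π_6 = c^-1 · v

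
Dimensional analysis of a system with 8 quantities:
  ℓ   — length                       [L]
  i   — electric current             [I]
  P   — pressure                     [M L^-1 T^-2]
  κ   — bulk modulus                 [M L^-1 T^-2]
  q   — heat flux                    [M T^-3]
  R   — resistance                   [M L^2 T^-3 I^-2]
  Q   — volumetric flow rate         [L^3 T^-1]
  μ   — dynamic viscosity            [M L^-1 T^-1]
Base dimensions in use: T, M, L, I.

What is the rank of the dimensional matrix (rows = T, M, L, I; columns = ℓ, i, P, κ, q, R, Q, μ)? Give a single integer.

Exponent matrix [T,M,L,I] × [ℓ,i,P,κ,q,R,Q,μ]:
  T: [ 0  0 -2 -2 -3 -3 -1 -1]
  M: [ 0  0  1  1  1  1  0  1]
  L: [ 1  0 -1 -1  0  2  3 -1]
  I: [ 0  1  0  0  0 -2  0  0]
Echelon form has 4 nonzero rows (pivots: ℓ,i,P,q)

4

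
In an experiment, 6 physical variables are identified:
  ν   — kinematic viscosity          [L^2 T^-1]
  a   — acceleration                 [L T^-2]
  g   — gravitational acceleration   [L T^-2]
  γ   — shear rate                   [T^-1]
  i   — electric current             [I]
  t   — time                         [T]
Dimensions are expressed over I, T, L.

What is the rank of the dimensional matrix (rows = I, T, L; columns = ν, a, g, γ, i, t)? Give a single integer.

3

Exponent matrix [I,T,L] × [ν,a,g,γ,i,t]:
  I: [ 0  0  0  0  1  0]
  T: [-1 -2 -2 -1  0  1]
  L: [ 2  1  1  0  0  0]
Row reduction gives pivot columns ν,a,i; rank = 3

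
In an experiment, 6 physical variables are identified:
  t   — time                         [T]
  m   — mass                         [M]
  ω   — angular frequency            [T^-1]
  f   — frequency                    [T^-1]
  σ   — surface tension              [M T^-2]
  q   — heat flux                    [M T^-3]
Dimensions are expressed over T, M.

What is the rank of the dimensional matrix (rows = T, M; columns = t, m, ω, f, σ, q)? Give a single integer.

Exponent matrix [T,M] × [t,m,ω,f,σ,q]:
  T: [ 1  0 -1 -1 -2 -3]
  M: [ 0  1  0  0  1  1]
Row reduction gives pivot columns t,m; rank = 2

2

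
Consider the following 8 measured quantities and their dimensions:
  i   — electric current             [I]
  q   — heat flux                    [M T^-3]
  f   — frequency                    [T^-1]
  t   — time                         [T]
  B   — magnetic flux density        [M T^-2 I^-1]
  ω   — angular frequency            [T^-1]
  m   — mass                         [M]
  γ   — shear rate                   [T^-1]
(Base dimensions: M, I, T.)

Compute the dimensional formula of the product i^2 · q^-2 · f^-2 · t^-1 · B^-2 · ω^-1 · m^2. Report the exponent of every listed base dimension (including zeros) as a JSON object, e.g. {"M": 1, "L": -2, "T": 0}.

Exponent matrix [M,I,T] × [i,q,f,t,B,ω,m,γ]:
  M: [ 0  1  0  0  1  0  1  0]
  I: [ 1  0  0  0 -1  0  0  0]
  T: [ 0 -3 -1  1 -2 -1  0 -1]
  [M]: (2)·0+(-2)·1+(-2)·0+(-1)·0+(-2)·1+(-1)·0+(2)·1 = -2
  [I]: (2)·1+(-2)·0+(-2)·0+(-1)·0+(-2)·-1+(-1)·0+(2)·0 = 4
  [T]: (2)·0+(-2)·-3+(-2)·-1+(-1)·1+(-2)·-2+(-1)·-1+(2)·0 = 12
⇒ M^-2 I^4 T^12

{"M": -2, "I": 4, "T": 12}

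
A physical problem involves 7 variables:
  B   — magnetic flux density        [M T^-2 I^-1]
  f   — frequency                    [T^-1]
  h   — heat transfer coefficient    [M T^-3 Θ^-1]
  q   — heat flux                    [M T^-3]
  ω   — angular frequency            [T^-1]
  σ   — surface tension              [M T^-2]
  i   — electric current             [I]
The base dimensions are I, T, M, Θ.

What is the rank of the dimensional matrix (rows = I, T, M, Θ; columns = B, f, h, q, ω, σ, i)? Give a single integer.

Write exponents as rows I,T,M,Θ / cols B,f,h,q,ω,σ,i:
  I: [-1  0  0  0  0  0  1]
  T: [-2 -1 -3 -3 -1 -2  0]
  M: [ 1  0  1  1  0  1  0]
  Θ: [ 0  0 -1  0  0  0  0]
Echelon form has 4 nonzero rows (pivots: B,f,h,q)

4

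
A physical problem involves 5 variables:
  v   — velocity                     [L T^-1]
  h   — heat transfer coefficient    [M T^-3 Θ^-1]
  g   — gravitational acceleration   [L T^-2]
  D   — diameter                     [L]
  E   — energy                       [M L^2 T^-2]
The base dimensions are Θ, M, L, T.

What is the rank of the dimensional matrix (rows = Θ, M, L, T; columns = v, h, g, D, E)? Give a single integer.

4

Write exponents as rows Θ,M,L,T / cols v,h,g,D,E:
  Θ: [ 0 -1  0  0  0]
  M: [ 0  1  0  0  1]
  L: [ 1  0  1  1  2]
  T: [-1 -3 -2  0 -2]
RREF → pivots at {v,h,g,E} ⇒ r = 4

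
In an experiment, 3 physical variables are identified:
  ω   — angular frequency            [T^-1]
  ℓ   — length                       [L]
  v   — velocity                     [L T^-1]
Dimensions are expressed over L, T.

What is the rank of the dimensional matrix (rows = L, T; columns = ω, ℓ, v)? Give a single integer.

Dimensional matrix (L×T by ω×ℓ×v):
  L: [ 0  1  1]
  T: [-1  0 -1]
RREF → pivots at {ω,ℓ} ⇒ r = 2

2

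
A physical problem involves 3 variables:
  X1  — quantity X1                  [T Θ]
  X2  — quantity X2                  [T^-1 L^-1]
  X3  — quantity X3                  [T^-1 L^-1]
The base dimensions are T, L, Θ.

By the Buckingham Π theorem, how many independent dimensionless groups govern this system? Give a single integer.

Exponent matrix [T,L,Θ] × [X1,X2,X3]:
  T: [ 1 -1 -1]
  L: [ 0 -1 -1]
  Θ: [ 1  0  0]
Echelon form has 2 nonzero rows (pivots: X1,X2)
n=3, r=2 ⇒ 1 dimensionless group

1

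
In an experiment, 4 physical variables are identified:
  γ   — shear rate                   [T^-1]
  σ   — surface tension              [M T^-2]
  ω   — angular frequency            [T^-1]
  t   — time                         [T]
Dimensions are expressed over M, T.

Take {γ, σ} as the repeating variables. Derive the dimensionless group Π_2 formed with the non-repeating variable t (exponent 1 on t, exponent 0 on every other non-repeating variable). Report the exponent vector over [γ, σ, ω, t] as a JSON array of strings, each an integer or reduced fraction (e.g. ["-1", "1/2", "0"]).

["1", "0", "0", "1"]

Exponent matrix [M,T] × [γ,σ,ω,t]:
  M: [ 0  1  0  0]
  T: [-1 -2 -1  1]
Echelon form has 2 nonzero rows (pivots: γ,σ)
Repeat: γ,σ; free: ω,t
RREF:
  r0: [   1    0    1   -1]
  r1: [   0    1    0    0]
Fix exponent of t at 1, ω at 0; solve each RREF row for its pivot's exponent:
  r0: exp(γ) + (-1)·1 = 0 ⇒ exp(γ) = 1
  r1: exp(σ) + (0)·1 = 0 ⇒ exp(σ) = 0
Π_2 = γ · t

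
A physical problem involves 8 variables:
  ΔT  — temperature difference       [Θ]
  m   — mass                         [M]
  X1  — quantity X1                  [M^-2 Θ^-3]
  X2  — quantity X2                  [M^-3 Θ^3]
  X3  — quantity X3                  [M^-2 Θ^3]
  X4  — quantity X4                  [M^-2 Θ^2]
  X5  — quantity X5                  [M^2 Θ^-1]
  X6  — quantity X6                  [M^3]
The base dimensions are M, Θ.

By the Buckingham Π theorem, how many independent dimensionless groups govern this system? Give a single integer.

6

Write exponents as rows M,Θ / cols ΔT,m,X1,X2,X3,X4,X5,X6:
  M: [ 0  1 -2 -3 -2 -2  2  3]
  Θ: [ 1  0 -3  3  3  2 -1  0]
Row reduction gives pivot columns ΔT,m; rank = 2
8 vars − rank 2 = 6 Π groups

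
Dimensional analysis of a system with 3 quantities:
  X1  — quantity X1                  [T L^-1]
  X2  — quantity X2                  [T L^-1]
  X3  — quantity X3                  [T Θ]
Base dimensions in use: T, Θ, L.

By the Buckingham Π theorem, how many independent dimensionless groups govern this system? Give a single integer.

1

Dimensional matrix (T×Θ×L by X1×X2×X3):
  T: [ 1  1  1]
  Θ: [ 0  0  1]
  L: [-1 -1  0]
Echelon form has 2 nonzero rows (pivots: X1,X3)
3 vars − rank 2 = 1 Π group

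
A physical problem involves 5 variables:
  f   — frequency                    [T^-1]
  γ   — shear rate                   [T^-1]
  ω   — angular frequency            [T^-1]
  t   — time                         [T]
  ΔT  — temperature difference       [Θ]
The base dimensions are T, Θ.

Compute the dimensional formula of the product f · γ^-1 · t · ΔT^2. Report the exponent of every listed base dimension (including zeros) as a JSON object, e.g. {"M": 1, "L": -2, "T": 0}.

{"T": 1, "Θ": 2}

Dimensional matrix (T×Θ by f×γ×ω×t×ΔT):
  T: [-1 -1 -1  1  0]
  Θ: [ 0  0  0  0  1]
  [T]: (1)·-1+(-1)·-1+(1)·1+(2)·0 = 1
  [Θ]: (1)·0+(-1)·0+(1)·0+(2)·1 = 2
⇒ T Θ^2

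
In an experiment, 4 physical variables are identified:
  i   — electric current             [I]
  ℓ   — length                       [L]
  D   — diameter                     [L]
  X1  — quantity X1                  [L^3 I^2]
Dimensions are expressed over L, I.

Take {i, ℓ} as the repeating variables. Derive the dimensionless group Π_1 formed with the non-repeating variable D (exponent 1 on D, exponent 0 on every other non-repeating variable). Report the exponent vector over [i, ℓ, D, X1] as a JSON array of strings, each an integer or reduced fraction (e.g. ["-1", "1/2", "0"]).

["0", "-1", "1", "0"]

Dimensional matrix (L×I by i×ℓ×D×X1):
  L: [ 0  1  1  3]
  I: [ 1  0  0  2]
Row reduction gives pivot columns i,ℓ; rank = 2
Repeat: i,ℓ; free: D,X1
RREF:
  r0: [   1    0    0    2]
  r1: [   0    1    1    3]
Fix exponent of D at 1, X1 at 0; solve each RREF row for its pivot's exponent:
  r0: exp(i) + (0)·1 = 0 ⇒ exp(i) = 0
  r1: exp(ℓ) + (1)·1 = 0 ⇒ exp(ℓ) = -1
Π_1 = ℓ^-1 · D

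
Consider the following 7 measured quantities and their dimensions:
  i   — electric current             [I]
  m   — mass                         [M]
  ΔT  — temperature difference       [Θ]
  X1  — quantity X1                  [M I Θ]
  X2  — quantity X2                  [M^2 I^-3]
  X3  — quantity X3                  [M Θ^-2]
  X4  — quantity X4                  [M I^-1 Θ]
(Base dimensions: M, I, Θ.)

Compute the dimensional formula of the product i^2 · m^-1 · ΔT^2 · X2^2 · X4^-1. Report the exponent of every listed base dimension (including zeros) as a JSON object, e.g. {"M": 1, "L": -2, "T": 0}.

{"M": 2, "I": -3, "Θ": 1}

Write exponents as rows M,I,Θ / cols i,m,ΔT,X1,X2,X3,X4:
  M: [ 0  1  0  1  2  1  1]
  I: [ 1  0  0  1 -3  0 -1]
  Θ: [ 0  0  1  1  0 -2  1]
  [M]: (2)·0+(-1)·1+(2)·0+(2)·2+(-1)·1 = 2
  [I]: (2)·1+(-1)·0+(2)·0+(2)·-3+(-1)·-1 = -3
  [Θ]: (2)·0+(-1)·0+(2)·1+(2)·0+(-1)·1 = 1
⇒ M^2 I^-3 Θ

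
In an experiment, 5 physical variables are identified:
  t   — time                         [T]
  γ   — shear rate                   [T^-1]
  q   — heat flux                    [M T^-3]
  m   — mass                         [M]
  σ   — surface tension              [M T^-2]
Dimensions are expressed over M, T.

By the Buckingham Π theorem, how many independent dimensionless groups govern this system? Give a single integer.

Dimensional matrix (M×T by t×γ×q×m×σ):
  M: [ 0  0  1  1  1]
  T: [ 1 -1 -3  0 -2]
RREF → pivots at {t,q} ⇒ r = 2
n=5, r=2 ⇒ 3 dimensionless groups

3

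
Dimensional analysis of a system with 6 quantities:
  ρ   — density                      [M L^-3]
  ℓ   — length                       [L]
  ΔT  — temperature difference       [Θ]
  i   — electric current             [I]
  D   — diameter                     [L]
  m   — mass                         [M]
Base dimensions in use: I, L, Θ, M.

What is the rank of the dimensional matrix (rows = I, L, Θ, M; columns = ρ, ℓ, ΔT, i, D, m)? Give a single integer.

Dimensional matrix (I×L×Θ×M by ρ×ℓ×ΔT×i×D×m):
  I: [ 0  0  0  1  0  0]
  L: [-3  1  0  0  1  0]
  Θ: [ 0  0  1  0  0  0]
  M: [ 1  0  0  0  0  1]
Echelon form has 4 nonzero rows (pivots: ρ,ℓ,ΔT,i)

4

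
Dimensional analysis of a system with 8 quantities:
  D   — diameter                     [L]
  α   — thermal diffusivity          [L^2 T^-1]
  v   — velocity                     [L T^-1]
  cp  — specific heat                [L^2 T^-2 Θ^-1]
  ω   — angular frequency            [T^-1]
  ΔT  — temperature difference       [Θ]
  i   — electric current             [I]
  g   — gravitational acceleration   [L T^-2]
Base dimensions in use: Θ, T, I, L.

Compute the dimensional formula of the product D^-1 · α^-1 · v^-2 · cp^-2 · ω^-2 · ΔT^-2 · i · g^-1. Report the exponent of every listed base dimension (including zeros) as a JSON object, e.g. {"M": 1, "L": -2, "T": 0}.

Dimensional matrix (Θ×T×I×L by D×α×v×cp×ω×ΔT×i×g):
  Θ: [ 0  0  0 -1  0  1  0  0]
  T: [ 0 -1 -1 -2 -1  0  0 -2]
  I: [ 0  0  0  0  0  0  1  0]
  L: [ 1  2  1  2  0  0  0  1]
  [Θ]: (-1)·0+(-1)·0+(-2)·0+(-2)·-1+(-2)·0+(-2)·1+(1)·0+(-1)·0 = 0
  [T]: (-1)·0+(-1)·-1+(-2)·-1+(-2)·-2+(-2)·-1+(-2)·0+(1)·0+(-1)·-2 = 11
  [I]: (-1)·0+(-1)·0+(-2)·0+(-2)·0+(-2)·0+(-2)·0+(1)·1+(-1)·0 = 1
  [L]: (-1)·1+(-1)·2+(-2)·1+(-2)·2+(-2)·0+(-2)·0+(1)·0+(-1)·1 = -10
⇒ T^11 I L^-10

{"Θ": 0, "T": 11, "I": 1, "L": -10}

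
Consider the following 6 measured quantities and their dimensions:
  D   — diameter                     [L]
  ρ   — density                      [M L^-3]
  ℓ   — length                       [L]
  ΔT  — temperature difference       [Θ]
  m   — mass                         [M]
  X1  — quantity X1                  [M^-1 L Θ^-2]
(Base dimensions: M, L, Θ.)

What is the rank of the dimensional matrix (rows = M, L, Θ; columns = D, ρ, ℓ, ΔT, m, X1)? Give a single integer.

3

Dimensional matrix (M×L×Θ by D×ρ×ℓ×ΔT×m×X1):
  M: [ 0  1  0  0  1 -1]
  L: [ 1 -3  1  0  0  1]
  Θ: [ 0  0  0  1  0 -2]
RREF → pivots at {D,ρ,ΔT} ⇒ r = 3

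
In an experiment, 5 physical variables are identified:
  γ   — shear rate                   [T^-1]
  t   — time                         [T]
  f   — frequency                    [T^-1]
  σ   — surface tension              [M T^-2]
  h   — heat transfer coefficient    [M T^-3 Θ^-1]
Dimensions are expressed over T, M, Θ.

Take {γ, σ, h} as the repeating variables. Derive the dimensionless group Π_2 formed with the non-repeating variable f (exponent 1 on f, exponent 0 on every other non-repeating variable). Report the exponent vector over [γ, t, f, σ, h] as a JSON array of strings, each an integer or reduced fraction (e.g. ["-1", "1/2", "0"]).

["-1", "0", "1", "0", "0"]

Exponent matrix [T,M,Θ] × [γ,t,f,σ,h]:
  T: [-1  1 -1 -2 -3]
  M: [ 0  0  0  1  1]
  Θ: [ 0  0  0  0 -1]
Row reduction gives pivot columns γ,σ,h; rank = 3
Repeat: γ,σ,h; free: t,f
RREF:
  r0: [   1   -1    1    0    0]
  r1: [   0    0    0    1    0]
  r2: [   0    0    0    0    1]
Fix exponent of f at 1, t at 0; solve each RREF row for its pivot's exponent:
  r0: exp(γ) + (1)·1 = 0 ⇒ exp(γ) = -1
  r1: exp(σ) + (0)·1 = 0 ⇒ exp(σ) = 0
  r2: exp(h) + (0)·1 = 0 ⇒ exp(h) = 0
Π_2 = γ^-1 · f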